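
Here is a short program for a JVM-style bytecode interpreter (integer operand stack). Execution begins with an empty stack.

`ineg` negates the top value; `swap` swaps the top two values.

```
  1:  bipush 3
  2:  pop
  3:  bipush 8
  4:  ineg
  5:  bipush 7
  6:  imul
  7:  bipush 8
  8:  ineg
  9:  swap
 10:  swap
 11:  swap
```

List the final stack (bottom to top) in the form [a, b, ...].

bipush 3 → [3]
pop      → []
bipush 8 → [8]
ineg     → [-8]
bipush 7 → [-8, 7]
imul     → [-56]
bipush 8 → [-56, 8]
ineg     → [-56, -8]
swap     → [-8, -56]
swap     → [-56, -8]
swap     → [-8, -56]

[-8, -56]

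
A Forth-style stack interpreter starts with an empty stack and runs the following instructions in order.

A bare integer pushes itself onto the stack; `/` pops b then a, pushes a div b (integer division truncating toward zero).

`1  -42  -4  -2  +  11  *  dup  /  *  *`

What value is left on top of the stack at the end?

-42

1    1
-42  1 -42
-4   1 -42 -4
-2   1 -42 -4 -2
+    1 -42 -6
11   1 -42 -6 11
*    1 -42 -66
dup  1 -42 -66 -66
/    1 -42 1
*    1 -42
*    -42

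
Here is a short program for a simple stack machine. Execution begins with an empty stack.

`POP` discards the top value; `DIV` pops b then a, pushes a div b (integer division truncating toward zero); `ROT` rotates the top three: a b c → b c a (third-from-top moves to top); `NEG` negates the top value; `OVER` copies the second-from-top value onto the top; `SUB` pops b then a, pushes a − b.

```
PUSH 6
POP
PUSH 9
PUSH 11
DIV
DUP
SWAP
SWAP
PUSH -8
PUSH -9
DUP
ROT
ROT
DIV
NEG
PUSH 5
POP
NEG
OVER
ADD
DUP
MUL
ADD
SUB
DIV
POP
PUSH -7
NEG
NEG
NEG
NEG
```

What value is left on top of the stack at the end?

-7

PUSH 6   6
POP      (empty)
PUSH 9   9
PUSH 11  9 11
DIV      0
DUP      0 0
SWAP     0 0
SWAP     0 0
PUSH -8  0 0 -8
PUSH -9  0 0 -8 -9
DUP      0 0 -8 -9 -9
ROT      0 0 -9 -9 -8
ROT      0 0 -9 -8 -9
DIV      0 0 -9 0
NEG      0 0 -9 0
PUSH 5   0 0 -9 0 5
POP      0 0 -9 0
NEG      0 0 -9 0
OVER     0 0 -9 0 -9
ADD      0 0 -9 -9
DUP      0 0 -9 -9 -9
MUL      0 0 -9 81
ADD      0 0 72
SUB      0 -72
DIV      0
POP      (empty)
PUSH -7  -7
NEG      7
NEG      -7
NEG      7
NEG      -7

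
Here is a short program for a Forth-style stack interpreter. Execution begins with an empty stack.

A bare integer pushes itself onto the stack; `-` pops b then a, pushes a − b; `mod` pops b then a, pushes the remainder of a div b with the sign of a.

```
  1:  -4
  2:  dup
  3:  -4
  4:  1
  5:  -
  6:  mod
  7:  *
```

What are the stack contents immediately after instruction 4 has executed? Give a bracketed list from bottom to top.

[-4, -4, -4, 1]

-4  -> [-4]
dup -> [-4, -4]
-4  -> [-4, -4, -4]
1   -> [-4, -4, -4, 1]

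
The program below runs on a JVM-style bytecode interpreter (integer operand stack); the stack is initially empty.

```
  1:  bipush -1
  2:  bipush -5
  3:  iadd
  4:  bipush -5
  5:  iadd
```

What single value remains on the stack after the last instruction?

bipush -1 : -1
bipush -5 : -1 -5
iadd      : -6
bipush -5 : -6 -5
iadd      : -11

-11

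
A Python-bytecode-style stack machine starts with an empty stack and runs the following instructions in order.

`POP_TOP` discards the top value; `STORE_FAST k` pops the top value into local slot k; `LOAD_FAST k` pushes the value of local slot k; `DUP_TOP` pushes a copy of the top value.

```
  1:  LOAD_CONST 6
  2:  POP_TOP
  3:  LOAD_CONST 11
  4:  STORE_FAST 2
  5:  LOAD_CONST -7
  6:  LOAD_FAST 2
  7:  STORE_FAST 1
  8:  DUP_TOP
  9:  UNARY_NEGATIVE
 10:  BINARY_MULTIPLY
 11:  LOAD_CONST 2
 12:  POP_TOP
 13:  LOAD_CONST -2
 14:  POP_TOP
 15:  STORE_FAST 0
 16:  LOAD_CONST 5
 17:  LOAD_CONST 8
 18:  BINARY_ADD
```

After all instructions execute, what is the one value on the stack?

13

LOAD_CONST 6    → 6
POP_TOP         → (empty)
LOAD_CONST 11   → 11
STORE_FAST 2    → (empty)
LOAD_CONST -7   → -7
LOAD_FAST 2     → -7 11
STORE_FAST 1    → -7
DUP_TOP         → -7 -7
UNARY_NEGATIVE  → -7 7
BINARY_MULTIPLY → -49
LOAD_CONST 2    → -49 2
POP_TOP         → -49
LOAD_CONST -2   → -49 -2
POP_TOP         → -49
STORE_FAST 0    → (empty)
LOAD_CONST 5    → 5
LOAD_CONST 8    → 5 8
BINARY_ADD      → 13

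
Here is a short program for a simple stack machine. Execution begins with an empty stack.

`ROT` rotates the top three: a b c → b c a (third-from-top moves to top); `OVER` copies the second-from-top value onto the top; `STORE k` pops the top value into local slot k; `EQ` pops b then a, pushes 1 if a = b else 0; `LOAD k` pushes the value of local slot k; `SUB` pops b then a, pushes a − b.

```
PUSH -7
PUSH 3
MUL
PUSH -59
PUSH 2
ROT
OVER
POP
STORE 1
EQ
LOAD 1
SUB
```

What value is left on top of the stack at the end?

PUSH -7   [-7]
PUSH 3    [-7, 3]
MUL       [-21]
PUSH -59  [-21, -59]
PUSH 2    [-21, -59, 2]
ROT       [-59, 2, -21]
OVER      [-59, 2, -21, 2]
POP       [-59, 2, -21]
STORE 1   [-59, 2]
EQ        [0]
LOAD 1    [0, -21]
SUB       [21]

21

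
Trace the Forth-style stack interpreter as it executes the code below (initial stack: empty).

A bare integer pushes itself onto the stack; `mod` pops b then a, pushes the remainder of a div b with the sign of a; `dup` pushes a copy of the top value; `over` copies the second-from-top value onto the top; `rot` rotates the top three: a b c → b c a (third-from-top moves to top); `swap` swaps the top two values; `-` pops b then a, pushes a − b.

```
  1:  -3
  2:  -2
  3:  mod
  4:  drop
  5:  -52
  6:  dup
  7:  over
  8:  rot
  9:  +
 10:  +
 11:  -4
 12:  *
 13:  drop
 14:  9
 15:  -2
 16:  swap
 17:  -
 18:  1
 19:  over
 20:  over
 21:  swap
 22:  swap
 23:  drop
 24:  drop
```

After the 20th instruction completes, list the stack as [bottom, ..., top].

[-11, 1, -11, 1]

-3   → -3
-2   → -3 -2
mod  → -1
drop → (empty)
-52  → -52
dup  → -52 -52
over → -52 -52 -52
rot  → -52 -52 -52
+    → -52 -104
+    → -156
-4   → -156 -4
*    → 624
drop → (empty)
9    → 9
-2   → 9 -2
swap → -2 9
-    → -11
1    → -11 1
over → -11 1 -11
over → -11 1 -11 1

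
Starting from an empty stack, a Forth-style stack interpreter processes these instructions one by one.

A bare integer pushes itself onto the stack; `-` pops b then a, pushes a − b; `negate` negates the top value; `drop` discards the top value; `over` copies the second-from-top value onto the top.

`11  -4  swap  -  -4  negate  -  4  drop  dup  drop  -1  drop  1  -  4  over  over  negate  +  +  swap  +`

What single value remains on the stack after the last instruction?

-40

11     : [11]
-4     : [11, -4]
swap   : [-4, 11]
-      : [-15]
-4     : [-15, -4]
negate : [-15, 4]
-      : [-19]
4      : [-19, 4]
drop   : [-19]
dup    : [-19, -19]
drop   : [-19]
-1     : [-19, -1]
drop   : [-19]
1      : [-19, 1]
-      : [-20]
4      : [-20, 4]
over   : [-20, 4, -20]
over   : [-20, 4, -20, 4]
negate : [-20, 4, -20, -4]
+      : [-20, 4, -24]
+      : [-20, -20]
swap   : [-20, -20]
+      : [-40]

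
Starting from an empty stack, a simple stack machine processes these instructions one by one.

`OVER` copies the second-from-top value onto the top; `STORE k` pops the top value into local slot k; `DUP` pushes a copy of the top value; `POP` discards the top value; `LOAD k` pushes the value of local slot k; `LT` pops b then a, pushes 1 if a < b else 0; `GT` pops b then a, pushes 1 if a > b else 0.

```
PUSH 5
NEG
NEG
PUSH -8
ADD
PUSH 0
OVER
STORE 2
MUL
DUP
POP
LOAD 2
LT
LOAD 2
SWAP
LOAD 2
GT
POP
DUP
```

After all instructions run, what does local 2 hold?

-3

PUSH 5  → [5]
NEG     → [-5]
NEG     → [5]
PUSH -8 → [5, -8]
ADD     → [-3]
PUSH 0  → [-3, 0]
OVER    → [-3, 0, -3]
STORE 2 → [-3, 0]
MUL     → [0]
DUP     → [0, 0]
POP     → [0]
LOAD 2  → [0, -3]
LT      → [0]
LOAD 2  → [0, -3]
SWAP    → [-3, 0]
LOAD 2  → [-3, 0, -3]
GT      → [-3, 1]
POP     → [-3]
DUP     → [-3, -3]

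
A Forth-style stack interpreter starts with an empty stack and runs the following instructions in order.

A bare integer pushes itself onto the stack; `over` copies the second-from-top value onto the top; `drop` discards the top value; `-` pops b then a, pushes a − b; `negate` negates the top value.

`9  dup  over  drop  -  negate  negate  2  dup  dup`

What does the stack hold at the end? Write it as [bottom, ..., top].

[0, 2, 2, 2]

9      : [9]
dup    : [9, 9]
over   : [9, 9, 9]
drop   : [9, 9]
-      : [0]
negate : [0]
negate : [0]
2      : [0, 2]
dup    : [0, 2, 2]
dup    : [0, 2, 2, 2]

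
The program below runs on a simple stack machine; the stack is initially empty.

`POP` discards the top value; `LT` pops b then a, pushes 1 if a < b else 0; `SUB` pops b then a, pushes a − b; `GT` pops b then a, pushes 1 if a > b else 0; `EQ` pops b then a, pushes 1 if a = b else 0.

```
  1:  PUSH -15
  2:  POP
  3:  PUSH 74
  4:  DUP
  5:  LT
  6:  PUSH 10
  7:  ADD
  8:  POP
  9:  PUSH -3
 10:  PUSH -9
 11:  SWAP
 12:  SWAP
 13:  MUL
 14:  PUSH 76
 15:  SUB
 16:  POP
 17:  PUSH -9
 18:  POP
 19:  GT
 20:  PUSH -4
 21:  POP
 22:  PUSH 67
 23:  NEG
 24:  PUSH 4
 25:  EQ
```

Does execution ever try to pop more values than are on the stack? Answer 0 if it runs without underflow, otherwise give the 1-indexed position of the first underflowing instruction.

PUSH -15 → [-15]
POP      → []
PUSH 74  → [74]
DUP      → [74, 74]
LT       → [0]
PUSH 10  → [0, 10]
ADD      → [10]
POP      → []
PUSH -3  → [-3]
PUSH -9  → [-3, -9]
SWAP     → [-9, -3]
SWAP     → [-3, -9]
MUL      → [27]
PUSH 76  → [27, 76]
SUB      → [-49]
POP      → []
PUSH -9  → [-9]
POP      → []
GT  — needs 2 operands, stack has 0 → underflow

19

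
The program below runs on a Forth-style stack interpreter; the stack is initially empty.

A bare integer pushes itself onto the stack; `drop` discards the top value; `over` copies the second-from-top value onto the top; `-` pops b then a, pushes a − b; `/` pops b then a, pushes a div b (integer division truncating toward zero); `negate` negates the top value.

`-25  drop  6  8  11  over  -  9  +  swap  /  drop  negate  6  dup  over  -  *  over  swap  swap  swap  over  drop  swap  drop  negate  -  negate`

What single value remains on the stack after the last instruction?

-25    → [-25]
drop   → []
6      → [6]
8      → [6, 8]
11     → [6, 8, 11]
over   → [6, 8, 11, 8]
-      → [6, 8, 3]
9      → [6, 8, 3, 9]
+      → [6, 8, 12]
swap   → [6, 12, 8]
/      → [6, 1]
drop   → [6]
negate → [-6]
6      → [-6, 6]
dup    → [-6, 6, 6]
over   → [-6, 6, 6, 6]
-      → [-6, 6, 0]
*      → [-6, 0]
over   → [-6, 0, -6]
swap   → [-6, -6, 0]
swap   → [-6, 0, -6]
swap   → [-6, -6, 0]
over   → [-6, -6, 0, -6]
drop   → [-6, -6, 0]
swap   → [-6, 0, -6]
drop   → [-6, 0]
negate → [-6, 0]
-      → [-6]
negate → [6]

6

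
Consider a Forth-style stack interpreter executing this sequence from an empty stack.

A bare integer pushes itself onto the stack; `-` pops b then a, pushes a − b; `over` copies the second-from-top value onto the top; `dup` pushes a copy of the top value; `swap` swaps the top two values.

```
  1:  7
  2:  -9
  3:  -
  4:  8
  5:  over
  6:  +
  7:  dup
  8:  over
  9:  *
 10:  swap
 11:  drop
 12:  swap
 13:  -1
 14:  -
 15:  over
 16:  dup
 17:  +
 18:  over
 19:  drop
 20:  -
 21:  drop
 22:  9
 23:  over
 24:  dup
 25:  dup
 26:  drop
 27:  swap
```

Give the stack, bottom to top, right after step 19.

[576, 17, 1152]

7    -> [7]
-9   -> [7, -9]
-    -> [16]
8    -> [16, 8]
over -> [16, 8, 16]
+    -> [16, 24]
dup  -> [16, 24, 24]
over -> [16, 24, 24, 24]
*    -> [16, 24, 576]
swap -> [16, 576, 24]
drop -> [16, 576]
swap -> [576, 16]
-1   -> [576, 16, -1]
-    -> [576, 17]
over -> [576, 17, 576]
dup  -> [576, 17, 576, 576]
+    -> [576, 17, 1152]
over -> [576, 17, 1152, 17]
drop -> [576, 17, 1152]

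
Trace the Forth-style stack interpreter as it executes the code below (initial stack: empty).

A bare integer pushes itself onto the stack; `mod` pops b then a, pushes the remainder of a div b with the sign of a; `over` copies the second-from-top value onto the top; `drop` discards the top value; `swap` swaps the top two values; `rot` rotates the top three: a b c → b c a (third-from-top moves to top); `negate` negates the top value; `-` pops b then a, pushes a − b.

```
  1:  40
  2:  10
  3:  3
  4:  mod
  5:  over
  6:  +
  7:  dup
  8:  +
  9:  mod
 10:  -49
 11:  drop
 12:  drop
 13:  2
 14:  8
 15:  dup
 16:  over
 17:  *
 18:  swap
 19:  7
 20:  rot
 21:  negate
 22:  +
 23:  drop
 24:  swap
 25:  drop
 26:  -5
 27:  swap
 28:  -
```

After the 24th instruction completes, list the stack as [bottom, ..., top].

[8, 2]

40     → [40]
10     → [40, 10]
3      → [40, 10, 3]
mod    → [40, 1]
over   → [40, 1, 40]
+      → [40, 41]
dup    → [40, 41, 41]
+      → [40, 82]
mod    → [40]
-49    → [40, -49]
drop   → [40]
drop   → []
2      → [2]
8      → [2, 8]
dup    → [2, 8, 8]
over   → [2, 8, 8, 8]
*      → [2, 8, 64]
swap   → [2, 64, 8]
7      → [2, 64, 8, 7]
rot    → [2, 8, 7, 64]
negate → [2, 8, 7, -64]
+      → [2, 8, -57]
drop   → [2, 8]
swap   → [8, 2]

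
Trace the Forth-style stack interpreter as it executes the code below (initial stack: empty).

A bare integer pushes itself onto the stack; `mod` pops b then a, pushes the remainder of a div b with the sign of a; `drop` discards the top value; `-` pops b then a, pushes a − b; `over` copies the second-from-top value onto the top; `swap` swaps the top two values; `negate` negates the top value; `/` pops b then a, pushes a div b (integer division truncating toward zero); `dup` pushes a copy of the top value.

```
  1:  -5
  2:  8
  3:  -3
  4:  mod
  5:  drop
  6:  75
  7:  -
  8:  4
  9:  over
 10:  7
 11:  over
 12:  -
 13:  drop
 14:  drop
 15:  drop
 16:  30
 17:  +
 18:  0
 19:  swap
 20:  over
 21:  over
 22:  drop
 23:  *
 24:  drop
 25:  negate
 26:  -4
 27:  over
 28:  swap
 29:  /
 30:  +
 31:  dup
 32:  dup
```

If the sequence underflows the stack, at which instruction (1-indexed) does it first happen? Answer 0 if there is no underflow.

0

-5     → [-5]
8      → [-5, 8]
-3     → [-5, 8, -3]
mod    → [-5, 2]
drop   → [-5]
75     → [-5, 75]
-      → [-80]
4      → [-80, 4]
over   → [-80, 4, -80]
7      → [-80, 4, -80, 7]
over   → [-80, 4, -80, 7, -80]
-      → [-80, 4, -80, 87]
drop   → [-80, 4, -80]
drop   → [-80, 4]
drop   → [-80]
30     → [-80, 30]
+      → [-50]
0      → [-50, 0]
swap   → [0, -50]
over   → [0, -50, 0]
over   → [0, -50, 0, -50]
drop   → [0, -50, 0]
*      → [0, 0]
drop   → [0]
negate → [0]
-4     → [0, -4]
over   → [0, -4, 0]
swap   → [0, 0, -4]
/      → [0, 0]
+      → [0]
dup    → [0, 0]
dup    → [0, 0, 0]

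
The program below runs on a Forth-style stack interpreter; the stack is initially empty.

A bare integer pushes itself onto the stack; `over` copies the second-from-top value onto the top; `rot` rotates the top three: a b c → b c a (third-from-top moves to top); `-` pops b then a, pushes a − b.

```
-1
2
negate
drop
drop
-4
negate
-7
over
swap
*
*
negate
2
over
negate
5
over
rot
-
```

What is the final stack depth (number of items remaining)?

-1     -> [-1]
2      -> [-1, 2]
negate -> [-1, -2]
drop   -> [-1]
drop   -> []
-4     -> [-4]
negate -> [4]
-7     -> [4, -7]
over   -> [4, -7, 4]
swap   -> [4, 4, -7]
*      -> [4, -28]
*      -> [-112]
negate -> [112]
2      -> [112, 2]
over   -> [112, 2, 112]
negate -> [112, 2, -112]
5      -> [112, 2, -112, 5]
over   -> [112, 2, -112, 5, -112]
rot    -> [112, 2, 5, -112, -112]
-      -> [112, 2, 5, 0]

4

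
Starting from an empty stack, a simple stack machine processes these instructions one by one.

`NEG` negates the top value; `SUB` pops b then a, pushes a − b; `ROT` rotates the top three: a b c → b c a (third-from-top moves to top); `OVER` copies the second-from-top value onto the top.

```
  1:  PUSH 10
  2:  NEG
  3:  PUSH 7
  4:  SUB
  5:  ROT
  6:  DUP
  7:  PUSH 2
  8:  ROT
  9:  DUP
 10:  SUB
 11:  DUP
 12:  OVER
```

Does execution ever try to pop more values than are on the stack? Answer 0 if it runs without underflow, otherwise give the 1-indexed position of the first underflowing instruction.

PUSH 10 → [10]
NEG     → [-10]
PUSH 7  → [-10, 7]
SUB     → [-17]
ROT  — needs 3 operands, stack has 1 → underflow

5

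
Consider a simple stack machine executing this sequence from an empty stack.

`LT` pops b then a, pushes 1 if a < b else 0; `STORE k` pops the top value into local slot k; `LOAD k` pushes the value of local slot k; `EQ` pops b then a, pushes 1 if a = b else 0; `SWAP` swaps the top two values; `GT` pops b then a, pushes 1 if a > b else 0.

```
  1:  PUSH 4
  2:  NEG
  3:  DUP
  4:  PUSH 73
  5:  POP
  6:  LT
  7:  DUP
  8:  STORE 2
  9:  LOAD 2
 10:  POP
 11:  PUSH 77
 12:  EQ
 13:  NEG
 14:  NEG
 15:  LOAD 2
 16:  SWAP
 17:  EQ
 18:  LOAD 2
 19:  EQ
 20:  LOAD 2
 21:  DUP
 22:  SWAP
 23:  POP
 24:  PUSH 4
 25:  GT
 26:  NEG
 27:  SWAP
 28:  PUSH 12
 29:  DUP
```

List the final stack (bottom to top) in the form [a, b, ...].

PUSH 4  → 4
NEG     → -4
DUP     → -4 -4
PUSH 73 → -4 -4 73
POP     → -4 -4
LT      → 0
DUP     → 0 0
STORE 2 → 0
LOAD 2  → 0 0
POP     → 0
PUSH 77 → 0 77
EQ      → 0
NEG     → 0
NEG     → 0
LOAD 2  → 0 0
SWAP    → 0 0
EQ      → 1
LOAD 2  → 1 0
EQ      → 0
LOAD 2  → 0 0
DUP     → 0 0 0
SWAP    → 0 0 0
POP     → 0 0
PUSH 4  → 0 0 4
GT      → 0 0
NEG     → 0 0
SWAP    → 0 0
PUSH 12 → 0 0 12
DUP     → 0 0 12 12

[0, 0, 12, 12]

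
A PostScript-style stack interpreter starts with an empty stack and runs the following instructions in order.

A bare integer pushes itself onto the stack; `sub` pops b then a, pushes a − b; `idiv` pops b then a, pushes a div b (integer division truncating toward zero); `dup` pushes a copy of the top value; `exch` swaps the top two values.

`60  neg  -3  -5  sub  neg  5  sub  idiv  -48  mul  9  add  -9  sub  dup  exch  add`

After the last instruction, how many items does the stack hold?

60   : 60
neg  : -60
-3   : -60 -3
-5   : -60 -3 -5
sub  : -60 2
neg  : -60 -2
5    : -60 -2 5
sub  : -60 -7
idiv : 8
-48  : 8 -48
mul  : -384
9    : -384 9
add  : -375
-9   : -375 -9
sub  : -366
dup  : -366 -366
exch : -366 -366
add  : -732

1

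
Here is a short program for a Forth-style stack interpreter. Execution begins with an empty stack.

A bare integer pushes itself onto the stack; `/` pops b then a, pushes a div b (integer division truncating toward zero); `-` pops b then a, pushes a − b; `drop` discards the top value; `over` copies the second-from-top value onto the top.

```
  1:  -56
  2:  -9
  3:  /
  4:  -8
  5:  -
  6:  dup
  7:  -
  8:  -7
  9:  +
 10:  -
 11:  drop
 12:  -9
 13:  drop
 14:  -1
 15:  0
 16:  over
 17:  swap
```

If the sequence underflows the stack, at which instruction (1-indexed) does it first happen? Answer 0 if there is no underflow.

-56  -56
-9   -56 -9
/    6
-8   6 -8
-    14
dup  14 14
-    0
-7   0 -7
+    -7
-  — needs 2 operands, stack has 1 → underflow

10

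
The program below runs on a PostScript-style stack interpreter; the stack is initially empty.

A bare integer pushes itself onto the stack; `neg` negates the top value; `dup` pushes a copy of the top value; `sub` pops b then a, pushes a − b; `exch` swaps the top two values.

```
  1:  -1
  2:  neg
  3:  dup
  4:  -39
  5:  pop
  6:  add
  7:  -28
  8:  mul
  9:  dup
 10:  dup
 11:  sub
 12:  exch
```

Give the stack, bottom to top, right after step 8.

[-56]

-1  : [-1]
neg : [1]
dup : [1, 1]
-39 : [1, 1, -39]
pop : [1, 1]
add : [2]
-28 : [2, -28]
mul : [-56]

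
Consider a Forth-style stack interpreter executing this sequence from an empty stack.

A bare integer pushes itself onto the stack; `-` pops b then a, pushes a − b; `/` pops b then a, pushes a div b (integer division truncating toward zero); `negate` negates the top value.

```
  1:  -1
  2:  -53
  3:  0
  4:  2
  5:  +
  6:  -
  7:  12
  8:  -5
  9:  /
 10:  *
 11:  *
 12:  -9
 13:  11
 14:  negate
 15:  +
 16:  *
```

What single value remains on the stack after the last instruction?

-1     → [-1]
-53    → [-1, -53]
0      → [-1, -53, 0]
2      → [-1, -53, 0, 2]
+      → [-1, -53, 2]
-      → [-1, -55]
12     → [-1, -55, 12]
-5     → [-1, -55, 12, -5]
/      → [-1, -55, -2]
*      → [-1, 110]
*      → [-110]
-9     → [-110, -9]
11     → [-110, -9, 11]
negate → [-110, -9, -11]
+      → [-110, -20]
*      → [2200]

2200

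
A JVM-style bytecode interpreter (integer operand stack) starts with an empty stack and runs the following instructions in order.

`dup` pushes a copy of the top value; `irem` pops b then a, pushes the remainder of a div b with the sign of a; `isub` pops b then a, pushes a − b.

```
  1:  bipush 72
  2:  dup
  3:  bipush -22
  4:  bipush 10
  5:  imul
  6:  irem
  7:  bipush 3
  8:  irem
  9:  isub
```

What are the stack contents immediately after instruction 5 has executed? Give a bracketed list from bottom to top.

[72, 72, -220]

bipush 72   [72]
dup         [72, 72]
bipush -22  [72, 72, -22]
bipush 10   [72, 72, -22, 10]
imul        [72, 72, -220]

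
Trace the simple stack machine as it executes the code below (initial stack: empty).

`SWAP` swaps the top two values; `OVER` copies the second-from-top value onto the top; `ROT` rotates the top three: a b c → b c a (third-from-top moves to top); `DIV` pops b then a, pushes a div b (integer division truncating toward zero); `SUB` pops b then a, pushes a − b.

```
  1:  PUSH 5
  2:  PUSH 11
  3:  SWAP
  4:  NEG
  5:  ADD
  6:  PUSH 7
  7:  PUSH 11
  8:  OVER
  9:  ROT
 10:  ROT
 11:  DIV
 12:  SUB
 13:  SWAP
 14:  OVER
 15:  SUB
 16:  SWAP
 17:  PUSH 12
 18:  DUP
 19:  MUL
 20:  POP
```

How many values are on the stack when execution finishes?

2

PUSH 5  → 5
PUSH 11 → 5 11
SWAP    → 11 5
NEG     → 11 -5
ADD     → 6
PUSH 7  → 6 7
PUSH 11 → 6 7 11
OVER    → 6 7 11 7
ROT     → 6 11 7 7
ROT     → 6 7 7 11
DIV     → 6 7 0
SUB     → 6 7
SWAP    → 7 6
OVER    → 7 6 7
SUB     → 7 -1
SWAP    → -1 7
PUSH 12 → -1 7 12
DUP     → -1 7 12 12
MUL     → -1 7 144
POP     → -1 7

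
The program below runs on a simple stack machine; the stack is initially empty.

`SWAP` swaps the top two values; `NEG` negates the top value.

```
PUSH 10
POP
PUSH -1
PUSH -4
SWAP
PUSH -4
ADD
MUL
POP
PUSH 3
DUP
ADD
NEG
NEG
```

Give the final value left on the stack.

6

PUSH 10 : [10]
POP     : []
PUSH -1 : [-1]
PUSH -4 : [-1, -4]
SWAP    : [-4, -1]
PUSH -4 : [-4, -1, -4]
ADD     : [-4, -5]
MUL     : [20]
POP     : []
PUSH 3  : [3]
DUP     : [3, 3]
ADD     : [6]
NEG     : [-6]
NEG     : [6]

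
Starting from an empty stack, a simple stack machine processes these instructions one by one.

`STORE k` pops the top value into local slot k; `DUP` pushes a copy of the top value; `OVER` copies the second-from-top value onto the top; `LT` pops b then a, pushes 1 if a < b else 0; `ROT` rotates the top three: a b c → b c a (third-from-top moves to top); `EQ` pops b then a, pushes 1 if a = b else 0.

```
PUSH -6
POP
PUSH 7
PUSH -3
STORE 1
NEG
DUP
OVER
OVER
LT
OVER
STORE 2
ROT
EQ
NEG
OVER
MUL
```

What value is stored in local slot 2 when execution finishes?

PUSH -6 -> -6
POP     -> (empty)
PUSH 7  -> 7
PUSH -3 -> 7 -3
STORE 1 -> 7
NEG     -> -7
DUP     -> -7 -7
OVER    -> -7 -7 -7
OVER    -> -7 -7 -7 -7
LT      -> -7 -7 0
OVER    -> -7 -7 0 -7
STORE 2 -> -7 -7 0
ROT     -> -7 0 -7
EQ      -> -7 0
NEG     -> -7 0
OVER    -> -7 0 -7
MUL     -> -7 0

-7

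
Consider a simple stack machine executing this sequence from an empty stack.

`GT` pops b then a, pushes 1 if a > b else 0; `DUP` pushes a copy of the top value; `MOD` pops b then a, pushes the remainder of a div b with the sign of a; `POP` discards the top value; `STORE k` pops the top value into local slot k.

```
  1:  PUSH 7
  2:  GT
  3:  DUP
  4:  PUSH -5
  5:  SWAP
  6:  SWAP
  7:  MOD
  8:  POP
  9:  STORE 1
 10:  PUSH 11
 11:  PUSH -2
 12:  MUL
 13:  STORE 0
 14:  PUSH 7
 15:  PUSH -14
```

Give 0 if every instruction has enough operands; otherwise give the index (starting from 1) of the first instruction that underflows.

PUSH 7 -> 7
GT  — needs 2 operands, stack has 1 → underflow

2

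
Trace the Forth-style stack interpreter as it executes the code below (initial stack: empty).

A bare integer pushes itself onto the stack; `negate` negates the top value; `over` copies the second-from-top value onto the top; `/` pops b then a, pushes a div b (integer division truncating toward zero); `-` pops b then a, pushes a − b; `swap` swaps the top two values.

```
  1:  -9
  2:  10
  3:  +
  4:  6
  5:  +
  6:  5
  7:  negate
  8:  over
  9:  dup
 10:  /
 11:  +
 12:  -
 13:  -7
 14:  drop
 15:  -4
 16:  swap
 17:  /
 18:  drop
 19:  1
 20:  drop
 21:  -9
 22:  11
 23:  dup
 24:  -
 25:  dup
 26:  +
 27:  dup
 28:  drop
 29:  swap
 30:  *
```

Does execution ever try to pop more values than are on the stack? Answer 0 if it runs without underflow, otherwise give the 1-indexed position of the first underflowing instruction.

0

-9     → [-9]
10     → [-9, 10]
+      → [1]
6      → [1, 6]
+      → [7]
5      → [7, 5]
negate → [7, -5]
over   → [7, -5, 7]
dup    → [7, -5, 7, 7]
/      → [7, -5, 1]
+      → [7, -4]
-      → [11]
-7     → [11, -7]
drop   → [11]
-4     → [11, -4]
swap   → [-4, 11]
/      → [0]
drop   → []
1      → [1]
drop   → []
-9     → [-9]
11     → [-9, 11]
dup    → [-9, 11, 11]
-      → [-9, 0]
dup    → [-9, 0, 0]
+      → [-9, 0]
dup    → [-9, 0, 0]
drop   → [-9, 0]
swap   → [0, -9]
*      → [0]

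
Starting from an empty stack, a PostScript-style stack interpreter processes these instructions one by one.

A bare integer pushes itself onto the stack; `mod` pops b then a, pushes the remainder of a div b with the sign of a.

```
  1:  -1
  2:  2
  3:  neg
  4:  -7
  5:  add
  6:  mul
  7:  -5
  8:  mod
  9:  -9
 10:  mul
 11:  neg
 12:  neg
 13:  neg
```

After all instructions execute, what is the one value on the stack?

-1  -> [-1]
2   -> [-1, 2]
neg -> [-1, -2]
-7  -> [-1, -2, -7]
add -> [-1, -9]
mul -> [9]
-5  -> [9, -5]
mod -> [4]
-9  -> [4, -9]
mul -> [-36]
neg -> [36]
neg -> [-36]
neg -> [36]

36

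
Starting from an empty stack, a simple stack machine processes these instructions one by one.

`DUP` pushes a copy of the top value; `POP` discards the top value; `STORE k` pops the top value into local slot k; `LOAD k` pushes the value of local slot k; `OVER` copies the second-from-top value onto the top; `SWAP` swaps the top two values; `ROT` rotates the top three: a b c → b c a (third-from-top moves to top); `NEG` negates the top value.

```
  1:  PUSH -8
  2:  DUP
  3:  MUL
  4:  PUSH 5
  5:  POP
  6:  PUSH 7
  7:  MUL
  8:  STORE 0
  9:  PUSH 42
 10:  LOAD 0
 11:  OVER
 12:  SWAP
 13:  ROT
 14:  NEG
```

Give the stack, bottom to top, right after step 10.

[42, 448]

PUSH -8 : [-8]
DUP     : [-8, -8]
MUL     : [64]
PUSH 5  : [64, 5]
POP     : [64]
PUSH 7  : [64, 7]
MUL     : [448]
STORE 0 : []
PUSH 42 : [42]
LOAD 0  : [42, 448]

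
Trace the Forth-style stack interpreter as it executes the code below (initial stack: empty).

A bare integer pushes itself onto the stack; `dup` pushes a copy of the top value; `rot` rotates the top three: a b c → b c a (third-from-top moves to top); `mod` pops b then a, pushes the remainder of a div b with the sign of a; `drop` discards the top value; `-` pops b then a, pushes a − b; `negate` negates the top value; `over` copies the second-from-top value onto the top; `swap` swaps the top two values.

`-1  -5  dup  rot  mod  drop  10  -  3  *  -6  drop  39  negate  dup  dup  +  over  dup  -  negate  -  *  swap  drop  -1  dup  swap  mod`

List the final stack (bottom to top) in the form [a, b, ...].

-1     : [-1]
-5     : [-1, -5]
dup    : [-1, -5, -5]
rot    : [-5, -5, -1]
mod    : [-5, 0]
drop   : [-5]
10     : [-5, 10]
-      : [-15]
3      : [-15, 3]
*      : [-45]
-6     : [-45, -6]
drop   : [-45]
39     : [-45, 39]
negate : [-45, -39]
dup    : [-45, -39, -39]
dup    : [-45, -39, -39, -39]
+      : [-45, -39, -78]
over   : [-45, -39, -78, -39]
dup    : [-45, -39, -78, -39, -39]
-      : [-45, -39, -78, 0]
negate : [-45, -39, -78, 0]
-      : [-45, -39, -78]
*      : [-45, 3042]
swap   : [3042, -45]
drop   : [3042]
-1     : [3042, -1]
dup    : [3042, -1, -1]
swap   : [3042, -1, -1]
mod    : [3042, 0]

[3042, 0]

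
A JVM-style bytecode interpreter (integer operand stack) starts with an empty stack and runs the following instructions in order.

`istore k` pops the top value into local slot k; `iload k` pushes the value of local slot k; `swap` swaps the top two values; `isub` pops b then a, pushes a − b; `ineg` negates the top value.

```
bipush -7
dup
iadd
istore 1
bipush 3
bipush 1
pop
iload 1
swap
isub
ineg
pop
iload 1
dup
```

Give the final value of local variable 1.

-14

bipush -7 : -7
dup       : -7 -7
iadd      : -14
istore 1  : (empty)
bipush 3  : 3
bipush 1  : 3 1
pop       : 3
iload 1   : 3 -14
swap      : -14 3
isub      : -17
ineg      : 17
pop       : (empty)
iload 1   : -14
dup       : -14 -14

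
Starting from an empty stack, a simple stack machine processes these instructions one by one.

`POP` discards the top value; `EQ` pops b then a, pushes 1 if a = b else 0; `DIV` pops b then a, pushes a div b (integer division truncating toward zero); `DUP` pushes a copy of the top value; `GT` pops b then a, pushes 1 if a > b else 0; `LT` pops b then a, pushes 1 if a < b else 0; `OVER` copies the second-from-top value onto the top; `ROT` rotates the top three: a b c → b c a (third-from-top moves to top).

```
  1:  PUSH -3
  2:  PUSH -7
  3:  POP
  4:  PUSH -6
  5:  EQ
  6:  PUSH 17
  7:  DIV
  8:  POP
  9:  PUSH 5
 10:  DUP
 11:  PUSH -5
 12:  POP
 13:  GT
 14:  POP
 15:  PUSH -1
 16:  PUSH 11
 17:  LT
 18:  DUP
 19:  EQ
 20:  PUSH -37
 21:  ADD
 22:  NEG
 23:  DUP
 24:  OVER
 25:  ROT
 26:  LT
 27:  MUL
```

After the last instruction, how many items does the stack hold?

PUSH -3  → [-3]
PUSH -7  → [-3, -7]
POP      → [-3]
PUSH -6  → [-3, -6]
EQ       → [0]
PUSH 17  → [0, 17]
DIV      → [0]
POP      → []
PUSH 5   → [5]
DUP      → [5, 5]
PUSH -5  → [5, 5, -5]
POP      → [5, 5]
GT       → [0]
POP      → []
PUSH -1  → [-1]
PUSH 11  → [-1, 11]
LT       → [1]
DUP      → [1, 1]
EQ       → [1]
PUSH -37 → [1, -37]
ADD      → [-36]
NEG      → [36]
DUP      → [36, 36]
OVER     → [36, 36, 36]
ROT      → [36, 36, 36]
LT       → [36, 0]
MUL      → [0]

1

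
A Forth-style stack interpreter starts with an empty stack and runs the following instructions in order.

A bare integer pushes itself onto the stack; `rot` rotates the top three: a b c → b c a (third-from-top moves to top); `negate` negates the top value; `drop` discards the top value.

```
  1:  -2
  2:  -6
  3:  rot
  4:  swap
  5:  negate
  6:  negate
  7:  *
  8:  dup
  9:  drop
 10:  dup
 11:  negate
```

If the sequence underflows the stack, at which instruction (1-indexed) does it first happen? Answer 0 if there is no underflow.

3

-2 → [-2]
-6 → [-2, -6]
rot  — needs 3 operands, stack has 2 → underflow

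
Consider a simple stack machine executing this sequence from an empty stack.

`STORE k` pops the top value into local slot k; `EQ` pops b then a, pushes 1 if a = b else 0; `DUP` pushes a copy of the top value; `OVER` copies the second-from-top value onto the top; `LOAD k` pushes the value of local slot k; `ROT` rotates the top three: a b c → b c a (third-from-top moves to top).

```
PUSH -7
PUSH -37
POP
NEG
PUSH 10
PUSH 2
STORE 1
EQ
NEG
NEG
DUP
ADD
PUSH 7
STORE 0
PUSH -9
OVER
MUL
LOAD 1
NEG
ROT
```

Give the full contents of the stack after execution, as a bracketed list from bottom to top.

[0, -2, 0]

PUSH -7  -> [-7]
PUSH -37 -> [-7, -37]
POP      -> [-7]
NEG      -> [7]
PUSH 10  -> [7, 10]
PUSH 2   -> [7, 10, 2]
STORE 1  -> [7, 10]
EQ       -> [0]
NEG      -> [0]
NEG      -> [0]
DUP      -> [0, 0]
ADD      -> [0]
PUSH 7   -> [0, 7]
STORE 0  -> [0]
PUSH -9  -> [0, -9]
OVER     -> [0, -9, 0]
MUL      -> [0, 0]
LOAD 1   -> [0, 0, 2]
NEG      -> [0, 0, -2]
ROT      -> [0, -2, 0]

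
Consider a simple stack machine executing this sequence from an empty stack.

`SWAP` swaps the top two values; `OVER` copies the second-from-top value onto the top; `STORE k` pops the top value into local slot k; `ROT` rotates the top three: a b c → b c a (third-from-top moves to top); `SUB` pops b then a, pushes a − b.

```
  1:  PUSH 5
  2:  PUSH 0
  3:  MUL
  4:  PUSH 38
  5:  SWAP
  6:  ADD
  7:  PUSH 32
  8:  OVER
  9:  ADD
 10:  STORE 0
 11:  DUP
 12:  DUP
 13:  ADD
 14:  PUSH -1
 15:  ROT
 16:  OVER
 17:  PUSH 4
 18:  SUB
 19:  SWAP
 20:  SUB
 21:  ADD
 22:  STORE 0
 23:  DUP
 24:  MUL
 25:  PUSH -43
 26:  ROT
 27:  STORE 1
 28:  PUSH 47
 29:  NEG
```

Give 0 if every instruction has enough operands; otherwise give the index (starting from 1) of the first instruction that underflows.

26

PUSH 5   : 5
PUSH 0   : 5 0
MUL      : 0
PUSH 38  : 0 38
SWAP     : 38 0
ADD      : 38
PUSH 32  : 38 32
OVER     : 38 32 38
ADD      : 38 70
STORE 0  : 38
DUP      : 38 38
DUP      : 38 38 38
ADD      : 38 76
PUSH -1  : 38 76 -1
ROT      : 76 -1 38
OVER     : 76 -1 38 -1
PUSH 4   : 76 -1 38 -1 4
SUB      : 76 -1 38 -5
SWAP     : 76 -1 -5 38
SUB      : 76 -1 -43
ADD      : 76 -44
STORE 0  : 76
DUP      : 76 76
MUL      : 5776
PUSH -43 : 5776 -43
ROT  — needs 3 operands, stack has 2 → underflow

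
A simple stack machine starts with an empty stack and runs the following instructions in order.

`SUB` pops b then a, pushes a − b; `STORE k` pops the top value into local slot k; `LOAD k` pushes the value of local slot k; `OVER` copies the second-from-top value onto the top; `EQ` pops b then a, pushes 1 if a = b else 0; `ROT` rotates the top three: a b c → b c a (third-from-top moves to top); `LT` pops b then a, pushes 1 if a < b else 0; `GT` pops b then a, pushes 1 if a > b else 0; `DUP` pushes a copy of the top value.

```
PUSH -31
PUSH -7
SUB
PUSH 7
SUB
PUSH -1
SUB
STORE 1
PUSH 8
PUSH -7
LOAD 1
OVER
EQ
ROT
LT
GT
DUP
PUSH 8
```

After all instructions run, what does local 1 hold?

-30

PUSH -31 : [-31]
PUSH -7  : [-31, -7]
SUB      : [-24]
PUSH 7   : [-24, 7]
SUB      : [-31]
PUSH -1  : [-31, -1]
SUB      : [-30]
STORE 1  : []
PUSH 8   : [8]
PUSH -7  : [8, -7]
LOAD 1   : [8, -7, -30]
OVER     : [8, -7, -30, -7]
EQ       : [8, -7, 0]
ROT      : [-7, 0, 8]
LT       : [-7, 1]
GT       : [0]
DUP      : [0, 0]
PUSH 8   : [0, 0, 8]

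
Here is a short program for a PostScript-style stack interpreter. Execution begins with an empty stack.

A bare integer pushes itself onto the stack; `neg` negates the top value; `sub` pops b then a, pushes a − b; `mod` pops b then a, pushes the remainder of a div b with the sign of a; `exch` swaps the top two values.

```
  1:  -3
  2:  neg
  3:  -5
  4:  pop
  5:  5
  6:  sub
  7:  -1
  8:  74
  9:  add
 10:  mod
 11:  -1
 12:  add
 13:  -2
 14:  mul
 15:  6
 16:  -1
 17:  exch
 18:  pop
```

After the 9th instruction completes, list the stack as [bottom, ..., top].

[-2, 73]

-3  -> [-3]
neg -> [3]
-5  -> [3, -5]
pop -> [3]
5   -> [3, 5]
sub -> [-2]
-1  -> [-2, -1]
74  -> [-2, -1, 74]
add -> [-2, 73]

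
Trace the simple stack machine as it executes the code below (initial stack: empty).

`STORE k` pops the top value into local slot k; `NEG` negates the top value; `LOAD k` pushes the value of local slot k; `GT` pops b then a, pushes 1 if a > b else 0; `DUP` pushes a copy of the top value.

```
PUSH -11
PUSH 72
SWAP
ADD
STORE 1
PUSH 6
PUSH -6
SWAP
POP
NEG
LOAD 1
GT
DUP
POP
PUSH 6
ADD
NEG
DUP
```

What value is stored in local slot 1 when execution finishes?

PUSH -11  [-11]
PUSH 72   [-11, 72]
SWAP      [72, -11]
ADD       [61]
STORE 1   []
PUSH 6    [6]
PUSH -6   [6, -6]
SWAP      [-6, 6]
POP       [-6]
NEG       [6]
LOAD 1    [6, 61]
GT        [0]
DUP       [0, 0]
POP       [0]
PUSH 6    [0, 6]
ADD       [6]
NEG       [-6]
DUP       [-6, -6]

61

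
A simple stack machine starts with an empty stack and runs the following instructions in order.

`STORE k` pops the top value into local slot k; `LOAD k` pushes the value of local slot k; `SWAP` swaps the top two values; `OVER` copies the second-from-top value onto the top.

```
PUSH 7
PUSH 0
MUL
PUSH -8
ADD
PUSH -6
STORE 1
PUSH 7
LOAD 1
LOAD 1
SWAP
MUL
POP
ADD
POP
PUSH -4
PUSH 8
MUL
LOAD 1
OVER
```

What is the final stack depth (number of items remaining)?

PUSH 7  : [7]
PUSH 0  : [7, 0]
MUL     : [0]
PUSH -8 : [0, -8]
ADD     : [-8]
PUSH -6 : [-8, -6]
STORE 1 : [-8]
PUSH 7  : [-8, 7]
LOAD 1  : [-8, 7, -6]
LOAD 1  : [-8, 7, -6, -6]
SWAP    : [-8, 7, -6, -6]
MUL     : [-8, 7, 36]
POP     : [-8, 7]
ADD     : [-1]
POP     : []
PUSH -4 : [-4]
PUSH 8  : [-4, 8]
MUL     : [-32]
LOAD 1  : [-32, -6]
OVER    : [-32, -6, -32]

3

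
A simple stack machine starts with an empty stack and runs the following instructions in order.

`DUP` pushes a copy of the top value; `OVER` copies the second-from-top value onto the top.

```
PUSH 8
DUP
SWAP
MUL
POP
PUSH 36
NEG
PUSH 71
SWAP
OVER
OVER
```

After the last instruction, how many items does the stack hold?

PUSH 8  → [8]
DUP     → [8, 8]
SWAP    → [8, 8]
MUL     → [64]
POP     → []
PUSH 36 → [36]
NEG     → [-36]
PUSH 71 → [-36, 71]
SWAP    → [71, -36]
OVER    → [71, -36, 71]
OVER    → [71, -36, 71, -36]

4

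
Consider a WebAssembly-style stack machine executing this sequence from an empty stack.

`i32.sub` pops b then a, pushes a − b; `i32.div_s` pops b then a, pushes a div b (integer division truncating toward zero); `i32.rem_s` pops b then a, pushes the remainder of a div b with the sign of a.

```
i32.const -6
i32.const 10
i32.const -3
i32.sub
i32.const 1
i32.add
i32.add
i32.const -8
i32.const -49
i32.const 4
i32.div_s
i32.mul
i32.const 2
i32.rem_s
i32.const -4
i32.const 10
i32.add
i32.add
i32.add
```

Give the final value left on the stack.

14

i32.const -6  -> [-6]
i32.const 10  -> [-6, 10]
i32.const -3  -> [-6, 10, -3]
i32.sub       -> [-6, 13]
i32.const 1   -> [-6, 13, 1]
i32.add       -> [-6, 14]
i32.add       -> [8]
i32.const -8  -> [8, -8]
i32.const -49 -> [8, -8, -49]
i32.const 4   -> [8, -8, -49, 4]
i32.div_s     -> [8, -8, -12]
i32.mul       -> [8, 96]
i32.const 2   -> [8, 96, 2]
i32.rem_s     -> [8, 0]
i32.const -4  -> [8, 0, -4]
i32.const 10  -> [8, 0, -4, 10]
i32.add       -> [8, 0, 6]
i32.add       -> [8, 6]
i32.add       -> [14]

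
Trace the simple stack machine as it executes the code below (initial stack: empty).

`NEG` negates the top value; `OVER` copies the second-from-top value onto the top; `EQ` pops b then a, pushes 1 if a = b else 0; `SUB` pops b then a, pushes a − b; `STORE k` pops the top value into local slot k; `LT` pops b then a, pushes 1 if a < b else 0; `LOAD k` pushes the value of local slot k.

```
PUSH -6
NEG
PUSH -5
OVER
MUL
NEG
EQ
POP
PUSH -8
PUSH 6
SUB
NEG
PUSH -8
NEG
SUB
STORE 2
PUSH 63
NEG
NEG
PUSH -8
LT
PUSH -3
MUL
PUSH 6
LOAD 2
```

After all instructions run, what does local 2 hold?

PUSH -6 → -6
NEG     → 6
PUSH -5 → 6 -5
OVER    → 6 -5 6
MUL     → 6 -30
NEG     → 6 30
EQ      → 0
POP     → (empty)
PUSH -8 → -8
PUSH 6  → -8 6
SUB     → -14
NEG     → 14
PUSH -8 → 14 -8
NEG     → 14 8
SUB     → 6
STORE 2 → (empty)
PUSH 63 → 63
NEG     → -63
NEG     → 63
PUSH -8 → 63 -8
LT      → 0
PUSH -3 → 0 -3
MUL     → 0
PUSH 6  → 0 6
LOAD 2  → 0 6 6

6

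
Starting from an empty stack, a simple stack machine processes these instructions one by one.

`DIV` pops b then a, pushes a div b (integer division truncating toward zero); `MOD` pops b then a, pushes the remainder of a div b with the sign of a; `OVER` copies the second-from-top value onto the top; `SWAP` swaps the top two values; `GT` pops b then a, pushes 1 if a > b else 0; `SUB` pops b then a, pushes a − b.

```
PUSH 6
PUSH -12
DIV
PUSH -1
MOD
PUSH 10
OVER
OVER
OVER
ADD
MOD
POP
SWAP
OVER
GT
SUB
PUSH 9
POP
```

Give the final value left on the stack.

PUSH 6   -> 6
PUSH -12 -> 6 -12
DIV      -> 0
PUSH -1  -> 0 -1
MOD      -> 0
PUSH 10  -> 0 10
OVER     -> 0 10 0
OVER     -> 0 10 0 10
OVER     -> 0 10 0 10 0
ADD      -> 0 10 0 10
MOD      -> 0 10 0
POP      -> 0 10
SWAP     -> 10 0
OVER     -> 10 0 10
GT       -> 10 0
SUB      -> 10
PUSH 9   -> 10 9
POP      -> 10

10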